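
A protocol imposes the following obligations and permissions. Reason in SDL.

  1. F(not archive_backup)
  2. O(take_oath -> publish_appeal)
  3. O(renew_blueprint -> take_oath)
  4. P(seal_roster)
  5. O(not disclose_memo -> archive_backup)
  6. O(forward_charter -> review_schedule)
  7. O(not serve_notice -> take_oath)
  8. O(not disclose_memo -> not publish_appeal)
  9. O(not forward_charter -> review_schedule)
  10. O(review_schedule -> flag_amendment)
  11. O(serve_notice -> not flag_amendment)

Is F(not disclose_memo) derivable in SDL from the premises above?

Premises 9 and 6 cover both cases: O(not forward_charter -> review_schedule) and O(forward_charter -> review_schedule). Since not forward_charter ∨ forward_charter is a tautology, O(review_schedule) follows.
Applying K to premise 10 (O(review_schedule -> flag_amendment)) and O(review_schedule) yields O(flag_amendment).
The contrapositive of premise 11 (O(serve_notice -> not flag_amendment)) is O(flag_amendment -> not serve_notice), and O(flag_amendment) is already established, so O(not serve_notice).
Applying K to premise 7 (O(not serve_notice -> take_oath)) and O(not serve_notice) yields O(take_oath).
From O(take_oath) and premise 2, O(take_oath -> publish_appeal), we obtain O(publish_appeal).
Premise 8 is O(not disclose_memo -> not publish_appeal); contrapositively O(publish_appeal -> disclose_memo). Since O(publish_appeal) holds, K gives O(disclose_memo).
Premises 1, 3, 4, 5 do not contribute to this derivation.
So O(disclose_memo) holds, i.e. F(not disclose_memo). The claim follows.

Yes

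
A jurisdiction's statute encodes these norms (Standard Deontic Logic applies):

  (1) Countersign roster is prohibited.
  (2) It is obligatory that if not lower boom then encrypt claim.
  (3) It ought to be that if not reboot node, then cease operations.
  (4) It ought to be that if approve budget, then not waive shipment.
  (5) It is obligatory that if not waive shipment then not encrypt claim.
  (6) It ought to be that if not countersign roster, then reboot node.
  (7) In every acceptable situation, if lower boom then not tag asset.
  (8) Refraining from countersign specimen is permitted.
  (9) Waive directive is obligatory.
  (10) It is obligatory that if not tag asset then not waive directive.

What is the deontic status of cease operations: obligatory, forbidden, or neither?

Premise 3 is O(¬reboot_node → cease_operations), but O(¬reboot_node) is not derivable from the premises, so it does not yield O(cease_operations).
No premise or chain of K-axiom applications forces O(cease_operations), and none forces O(¬cease_operations). So cease_operations is neither obligatory nor forbidden under these norms.

Neither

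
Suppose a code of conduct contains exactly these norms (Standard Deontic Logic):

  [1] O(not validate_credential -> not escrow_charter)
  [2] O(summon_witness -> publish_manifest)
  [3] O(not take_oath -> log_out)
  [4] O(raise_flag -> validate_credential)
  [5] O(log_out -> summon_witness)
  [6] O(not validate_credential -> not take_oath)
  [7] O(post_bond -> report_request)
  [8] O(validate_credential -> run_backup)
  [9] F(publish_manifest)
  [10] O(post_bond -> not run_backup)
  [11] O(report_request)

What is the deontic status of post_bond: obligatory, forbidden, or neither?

F(publish_manifest) at premise 9 means O(not publish_manifest).
The contrapositive of premise 2 (O(summon_witness -> publish_manifest)) is O(not publish_manifest -> not summon_witness), and O(not publish_manifest) is already established, so O(not summon_witness).
Premise 5, O(log_out -> summon_witness), contraposes to O(not summon_witness -> not log_out); with O(not summon_witness) we get O(not log_out).
Premise 3, O(not take_oath -> log_out), contraposes to O(not log_out -> take_oath); with O(not log_out) we get O(take_oath).
Premise 6, O(not validate_credential -> not take_oath), contraposes to O(take_oath -> validate_credential); with O(take_oath) we get O(validate_credential).
From O(validate_credential) and premise 8, O(validate_credential -> run_backup), we obtain O(run_backup).
Premise 10 is O(post_bond -> not run_backup); contrapositively O(run_backup -> not post_bond). Since O(run_backup) holds, K gives O(not post_bond).
Premises 1, 4, 7, 11 do not contribute to this derivation.
Thus O(not post_bond), which is F(post_bond): post_bond is forbidden.

Forbidden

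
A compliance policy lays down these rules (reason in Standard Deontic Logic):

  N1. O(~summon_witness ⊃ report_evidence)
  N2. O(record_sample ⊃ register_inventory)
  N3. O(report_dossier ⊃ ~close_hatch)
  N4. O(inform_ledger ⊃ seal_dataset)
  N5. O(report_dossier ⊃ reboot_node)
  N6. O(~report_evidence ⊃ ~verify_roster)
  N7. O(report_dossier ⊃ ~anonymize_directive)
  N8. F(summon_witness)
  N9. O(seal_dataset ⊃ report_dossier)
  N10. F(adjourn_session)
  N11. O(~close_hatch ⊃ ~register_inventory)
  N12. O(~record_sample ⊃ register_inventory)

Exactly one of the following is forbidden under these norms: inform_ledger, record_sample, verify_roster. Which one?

inform_ledger

By case analysis on record_sample: premise 2 gives O(record_sample ⊃ register_inventory) and premise 12 gives O(~record_sample ⊃ register_inventory), so O(register_inventory) either way.
Premise 11, O(~close_hatch ⊃ ~register_inventory), contraposes to O(register_inventory ⊃ close_hatch); with O(register_inventory) we get O(close_hatch).
The contrapositive of premise 3 (O(report_dossier ⊃ ~close_hatch)) is O(close_hatch ⊃ ~report_dossier), and O(close_hatch) is already established, so O(~report_dossier).
Premise 9 is O(seal_dataset ⊃ report_dossier); contrapositively O(~report_dossier ⊃ ~seal_dataset). Since O(~report_dossier) holds, K gives O(~seal_dataset).
Premise 4, O(inform_ledger ⊃ seal_dataset), contraposes to O(~seal_dataset ⊃ ~inform_ledger); with O(~seal_dataset) we get O(~inform_ledger).
So O(~inform_ledger) holds, i.e. inform_ledger is forbidden. None of the other listed options is forbidden under the premises.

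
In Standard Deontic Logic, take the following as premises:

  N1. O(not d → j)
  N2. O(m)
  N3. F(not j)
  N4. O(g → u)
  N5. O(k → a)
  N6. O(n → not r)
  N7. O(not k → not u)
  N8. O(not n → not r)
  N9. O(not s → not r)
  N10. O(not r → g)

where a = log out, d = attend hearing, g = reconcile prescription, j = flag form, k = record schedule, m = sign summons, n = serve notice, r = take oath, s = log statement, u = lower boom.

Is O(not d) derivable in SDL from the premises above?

Premise 1 is O(not d → j); even if O(j) held, inferring O(not d) would be affirming the consequent — invalid.
No other premise forces O(not d). An ideal world satisfying every premise can still have not d false, so O(not d) is not derivable.

No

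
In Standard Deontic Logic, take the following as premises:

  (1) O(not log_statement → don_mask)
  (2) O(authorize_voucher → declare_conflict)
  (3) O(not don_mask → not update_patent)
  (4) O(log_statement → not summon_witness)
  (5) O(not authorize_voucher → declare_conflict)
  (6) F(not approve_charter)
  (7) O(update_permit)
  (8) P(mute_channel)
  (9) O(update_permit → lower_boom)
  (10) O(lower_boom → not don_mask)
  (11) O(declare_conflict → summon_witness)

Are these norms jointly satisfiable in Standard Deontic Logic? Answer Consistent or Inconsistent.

Premises 2 and 5 cover both cases: O(authorize_voucher → declare_conflict) and O(not authorize_voucher → declare_conflict). Since authorize_voucher ∨ not authorize_voucher is a tautology, O(declare_conflict) follows.
From O(declare_conflict) and premise 11, O(declare_conflict → summon_witness), we obtain O(summon_witness).
Premise 4, O(log_statement → not summon_witness), contraposes to O(summon_witness → not log_statement); with O(summon_witness) we get O(not log_statement).
With premise 1, O(not log_statement → don_mask), the K-axiom yields O(don_mask).
The contrapositive of premise 10 (O(lower_boom → not don_mask)) is O(don_mask → not lower_boom), and O(don_mask) is already established, so O(not lower_boom).
Premise 9, O(update_permit → lower_boom), contraposes to O(not lower_boom → not update_permit); with O(not lower_boom) we get O(not update_permit).
But premise 7 directly asserts O(update_permit).
We now have both O(not update_permit) and O(update_permit) — update_permit is simultaneously obligatory and forbidden, violating the D-axiom.

Inconsistent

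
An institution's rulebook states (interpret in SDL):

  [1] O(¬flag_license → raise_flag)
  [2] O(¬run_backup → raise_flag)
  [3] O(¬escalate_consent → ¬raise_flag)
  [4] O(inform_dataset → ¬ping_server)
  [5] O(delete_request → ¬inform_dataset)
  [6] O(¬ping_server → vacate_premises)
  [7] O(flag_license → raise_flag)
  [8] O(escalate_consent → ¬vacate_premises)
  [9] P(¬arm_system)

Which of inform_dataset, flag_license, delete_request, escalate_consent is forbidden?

Premises 7 and 1 are O(flag_license → raise_flag) and O(¬flag_license → raise_flag); every ideal world satisfies flag_license or ¬flag_license, so in either case raise_flag holds — hence O(raise_flag).
The contrapositive of premise 3 (O(¬escalate_consent → ¬raise_flag)) is O(raise_flag → escalate_consent), and O(raise_flag) is already established, so O(escalate_consent).
From O(escalate_consent) and premise 8, O(escalate_consent → ¬vacate_premises), we obtain O(¬vacate_premises).
The contrapositive of premise 6 (O(¬ping_server → vacate_premises)) is O(¬vacate_premises → ping_server), and O(¬vacate_premises) is already established, so O(ping_server).
Premise 4 is O(inform_dataset → ¬ping_server); contrapositively O(ping_server → ¬inform_dataset). Since O(ping_server) holds, K gives O(¬inform_dataset).
So O(¬inform_dataset) holds, i.e. inform_dataset is forbidden. None of the other listed options is forbidden under the premises.

inform_dataset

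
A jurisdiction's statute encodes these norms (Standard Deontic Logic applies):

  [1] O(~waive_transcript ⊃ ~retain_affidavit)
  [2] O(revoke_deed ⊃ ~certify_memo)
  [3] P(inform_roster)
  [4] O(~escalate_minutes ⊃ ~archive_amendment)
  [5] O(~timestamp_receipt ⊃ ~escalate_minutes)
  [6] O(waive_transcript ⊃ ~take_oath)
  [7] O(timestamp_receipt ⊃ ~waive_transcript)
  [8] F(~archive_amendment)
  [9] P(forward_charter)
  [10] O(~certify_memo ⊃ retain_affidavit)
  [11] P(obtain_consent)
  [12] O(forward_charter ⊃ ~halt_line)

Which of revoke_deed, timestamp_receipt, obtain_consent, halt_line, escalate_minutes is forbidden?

revoke_deed

Premise 8, F(~archive_amendment), is equivalent to O(archive_amendment).
Premise 4, O(~escalate_minutes ⊃ ~archive_amendment), contraposes to O(archive_amendment ⊃ escalate_minutes); with O(archive_amendment) we get O(escalate_minutes).
Premise 5 is O(~timestamp_receipt ⊃ ~escalate_minutes); contrapositively O(escalate_minutes ⊃ timestamp_receipt). Since O(escalate_minutes) holds, K gives O(timestamp_receipt).
Premise 7 is O(timestamp_receipt ⊃ ~waive_transcript); since O(timestamp_receipt), deontic closure gives O(~waive_transcript).
With premise 1, O(~waive_transcript ⊃ ~retain_affidavit), the K-axiom yields O(~retain_affidavit).
Premise 10, O(~certify_memo ⊃ retain_affidavit), contraposes to O(~retain_affidavit ⊃ certify_memo); with O(~retain_affidavit) we get O(certify_memo).
Premise 2 is O(revoke_deed ⊃ ~certify_memo); contrapositively O(certify_memo ⊃ ~revoke_deed). Since O(certify_memo) holds, K gives O(~revoke_deed).
So O(~revoke_deed) holds, i.e. revoke_deed is forbidden. None of the other listed options is forbidden under the premises.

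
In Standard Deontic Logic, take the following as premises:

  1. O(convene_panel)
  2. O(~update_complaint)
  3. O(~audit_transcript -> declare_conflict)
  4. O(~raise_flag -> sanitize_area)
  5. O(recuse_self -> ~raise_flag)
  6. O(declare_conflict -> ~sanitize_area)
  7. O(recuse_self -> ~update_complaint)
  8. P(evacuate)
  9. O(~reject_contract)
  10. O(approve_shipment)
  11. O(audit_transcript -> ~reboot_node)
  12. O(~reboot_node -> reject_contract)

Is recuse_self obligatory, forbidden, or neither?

Forbidden

Premise 9 states O(~reject_contract) outright.
Premise 12 is O(~reboot_node -> reject_contract); contrapositively O(~reject_contract -> reboot_node). Since O(~reject_contract) holds, K gives O(reboot_node).
Premise 11, O(audit_transcript -> ~reboot_node), contraposes to O(reboot_node -> ~audit_transcript); with O(reboot_node) we get O(~audit_transcript).
Premise 3 is O(~audit_transcript -> declare_conflict); since O(~audit_transcript), deontic closure gives O(declare_conflict).
From O(declare_conflict) and premise 6, O(declare_conflict -> ~sanitize_area), we obtain O(~sanitize_area).
The contrapositive of premise 4 (O(~raise_flag -> sanitize_area)) is O(~sanitize_area -> raise_flag), and O(~sanitize_area) is already established, so O(raise_flag).
Premise 5, O(recuse_self -> ~raise_flag), contraposes to O(raise_flag -> ~recuse_self); with O(raise_flag) we get O(~recuse_self).
Premises 1, 2, 7, 8, 10 do not contribute to this derivation.
Thus O(~recuse_self), which is F(recuse_self): recuse_self is forbidden.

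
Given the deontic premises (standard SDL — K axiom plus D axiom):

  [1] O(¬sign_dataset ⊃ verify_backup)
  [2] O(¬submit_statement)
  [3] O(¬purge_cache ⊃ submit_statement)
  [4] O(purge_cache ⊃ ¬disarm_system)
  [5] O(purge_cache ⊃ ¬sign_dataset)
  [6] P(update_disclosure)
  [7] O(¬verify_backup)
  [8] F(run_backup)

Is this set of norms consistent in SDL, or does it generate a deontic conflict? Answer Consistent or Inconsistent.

From premise 7 we have O(¬verify_backup).
The contrapositive of premise 1 (O(¬sign_dataset ⊃ verify_backup)) is O(¬verify_backup ⊃ sign_dataset), and O(¬verify_backup) is already established, so O(sign_dataset).
Premise 5 is O(purge_cache ⊃ ¬sign_dataset); contrapositively O(sign_dataset ⊃ ¬purge_cache). Since O(sign_dataset) holds, K gives O(¬purge_cache).
From O(¬purge_cache) and premise 3, O(¬purge_cache ⊃ submit_statement), we obtain O(submit_statement).
However, premise 2 gives O(¬submit_statement).
We now have both O(submit_statement) and O(¬submit_statement) — submit_statement is simultaneously obligatory and forbidden, violating the D-axiom.

Inconsistent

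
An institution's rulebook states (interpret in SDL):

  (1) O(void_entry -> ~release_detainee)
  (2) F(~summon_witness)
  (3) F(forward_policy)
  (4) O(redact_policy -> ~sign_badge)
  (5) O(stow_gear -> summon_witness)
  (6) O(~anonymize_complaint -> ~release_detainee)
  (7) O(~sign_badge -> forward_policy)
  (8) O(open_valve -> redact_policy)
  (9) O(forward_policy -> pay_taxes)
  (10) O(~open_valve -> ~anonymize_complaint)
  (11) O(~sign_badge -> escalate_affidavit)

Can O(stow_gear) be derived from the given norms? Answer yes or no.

No

Premise 5 is O(stow_gear -> summon_witness); even if O(summon_witness) held, inferring O(stow_gear) would be affirming the consequent — invalid.
No other premise forces O(stow_gear). An ideal world satisfying every premise can still have stow_gear false, so O(stow_gear) is not derivable.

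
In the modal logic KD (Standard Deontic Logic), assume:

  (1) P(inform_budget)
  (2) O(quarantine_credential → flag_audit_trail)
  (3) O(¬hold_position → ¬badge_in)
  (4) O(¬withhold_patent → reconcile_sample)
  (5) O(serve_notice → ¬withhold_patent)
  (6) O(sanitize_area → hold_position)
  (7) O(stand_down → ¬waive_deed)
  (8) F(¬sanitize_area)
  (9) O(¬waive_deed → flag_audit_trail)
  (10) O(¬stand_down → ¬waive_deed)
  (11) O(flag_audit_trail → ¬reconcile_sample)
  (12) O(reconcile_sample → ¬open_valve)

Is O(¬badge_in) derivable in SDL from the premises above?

No

Premise 3 is O(¬hold_position → ¬badge_in), but O(¬hold_position) is not derivable from the premises, so it does not yield O(¬badge_in).
No other premise forces O(¬badge_in). An ideal world satisfying every premise can still have ¬badge_in false, so O(¬badge_in) is not derivable.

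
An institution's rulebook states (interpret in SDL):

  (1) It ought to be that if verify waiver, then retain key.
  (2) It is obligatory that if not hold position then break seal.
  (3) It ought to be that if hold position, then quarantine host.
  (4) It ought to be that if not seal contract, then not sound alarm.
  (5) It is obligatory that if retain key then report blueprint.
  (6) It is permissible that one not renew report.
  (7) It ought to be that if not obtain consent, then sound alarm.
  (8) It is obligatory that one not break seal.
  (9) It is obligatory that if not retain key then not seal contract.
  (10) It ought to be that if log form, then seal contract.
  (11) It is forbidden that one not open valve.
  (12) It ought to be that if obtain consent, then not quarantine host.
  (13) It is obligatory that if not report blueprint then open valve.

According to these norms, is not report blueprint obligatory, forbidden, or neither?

Forbidden

From premise 8 we have O(¬break_seal).
Premise 2 is O(¬hold_position → break_seal); contrapositively O(¬break_seal → hold_position). Since O(¬break_seal) holds, K gives O(hold_position).
With premise 3, O(hold_position → quarantine_host), the K-axiom yields O(quarantine_host).
Premise 12 is O(obtain_consent → ¬quarantine_host); contrapositively O(quarantine_host → ¬obtain_consent). Since O(quarantine_host) holds, K gives O(¬obtain_consent).
Applying K to premise 7 (O(¬obtain_consent → sound_alarm)) and O(¬obtain_consent) yields O(sound_alarm).
Premise 4, O(¬seal_contract → ¬sound_alarm), contraposes to O(sound_alarm → seal_contract); with O(sound_alarm) we get O(seal_contract).
Premise 9, O(¬retain_key → ¬seal_contract), contraposes to O(seal_contract → retain_key); with O(seal_contract) we get O(retain_key).
Premise 5 is O(retain_key → report_blueprint); since O(retain_key), deontic closure gives O(report_blueprint).
Premises 1, 6, 10, 11, 13 do not contribute to this derivation.
Thus O(report_blueprint), which is F(¬report_blueprint): ¬report_blueprint is forbidden.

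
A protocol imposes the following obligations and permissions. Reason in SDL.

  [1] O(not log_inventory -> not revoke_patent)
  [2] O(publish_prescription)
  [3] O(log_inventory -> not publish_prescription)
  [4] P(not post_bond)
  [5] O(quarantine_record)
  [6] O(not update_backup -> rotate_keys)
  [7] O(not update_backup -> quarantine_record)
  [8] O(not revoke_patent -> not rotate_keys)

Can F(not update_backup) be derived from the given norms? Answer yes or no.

Premise 2 gives O(publish_prescription).
Premise 3, O(log_inventory -> not publish_prescription), contraposes to O(publish_prescription -> not log_inventory); with O(publish_prescription) we get O(not log_inventory).
Premise 1 is O(not log_inventory -> not revoke_patent); since O(not log_inventory), deontic closure gives O(not revoke_patent).
Applying K to premise 8 (O(not revoke_patent -> not rotate_keys)) and O(not revoke_patent) yields O(not rotate_keys).
The contrapositive of premise 6 (O(not update_backup -> rotate_keys)) is O(not rotate_keys -> update_backup), and O(not rotate_keys) is already established, so O(update_backup).
Premises 4, 5, 7 do not contribute to this derivation.
So O(update_backup) holds, i.e. F(not update_backup). The claim follows.

Yes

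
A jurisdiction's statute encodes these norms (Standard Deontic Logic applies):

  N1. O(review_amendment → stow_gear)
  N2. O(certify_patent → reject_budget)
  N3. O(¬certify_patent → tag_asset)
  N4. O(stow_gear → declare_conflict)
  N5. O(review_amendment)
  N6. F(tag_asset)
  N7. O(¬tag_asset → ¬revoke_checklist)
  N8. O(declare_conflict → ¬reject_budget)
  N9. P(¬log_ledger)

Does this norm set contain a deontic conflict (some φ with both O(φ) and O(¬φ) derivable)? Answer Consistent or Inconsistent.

Inconsistent

Premise 5 gives O(review_amendment).
Premise 1 is O(review_amendment → stow_gear); since O(review_amendment), deontic closure gives O(stow_gear).
From O(stow_gear) and premise 4, O(stow_gear → declare_conflict), we obtain O(declare_conflict).
Applying K to premise 8 (O(declare_conflict → ¬reject_budget)) and O(declare_conflict) yields O(¬reject_budget).
Premise 2 is O(certify_patent → reject_budget); contrapositively O(¬reject_budget → ¬certify_patent). Since O(¬reject_budget) holds, K gives O(¬certify_patent).
Applying K to premise 3 (O(¬certify_patent → tag_asset)) and O(¬certify_patent) yields O(tag_asset).
However, F(tag_asset) at premise 6 amounts to O(¬tag_asset).
We now have both O(tag_asset) and O(¬tag_asset) — tag_asset is simultaneously obligatory and forbidden, violating the D-axiom.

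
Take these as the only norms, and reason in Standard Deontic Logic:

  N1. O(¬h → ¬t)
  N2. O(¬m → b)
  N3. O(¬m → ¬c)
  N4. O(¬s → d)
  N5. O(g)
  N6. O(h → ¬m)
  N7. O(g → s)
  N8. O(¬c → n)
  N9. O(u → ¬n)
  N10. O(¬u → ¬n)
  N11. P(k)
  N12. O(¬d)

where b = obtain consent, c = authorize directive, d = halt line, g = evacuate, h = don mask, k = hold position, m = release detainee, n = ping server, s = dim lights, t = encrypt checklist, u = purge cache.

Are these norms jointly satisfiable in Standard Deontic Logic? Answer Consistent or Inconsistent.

Consistent

Premise 4 is O(¬s → d), but O(¬s) is not derivable from the premises, so it does not yield O(d).
So O(d) is not derivable, and the apparent clash with O(¬d) does not arise.
A world satisfying every obligation exists (e.g. b=false, c=true, d=false, g=true, h=false, k=false, m=true, n=false, s=true, t=false, u=false); no atom is both obligatory and forbidden, so the set is consistent.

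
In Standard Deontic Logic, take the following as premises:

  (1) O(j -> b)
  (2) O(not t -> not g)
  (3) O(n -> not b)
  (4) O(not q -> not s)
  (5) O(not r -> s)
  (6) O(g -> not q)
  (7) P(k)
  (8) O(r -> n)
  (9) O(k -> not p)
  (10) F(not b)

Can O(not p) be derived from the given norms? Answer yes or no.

No

Premise 9 is O(k -> not p), but O(k) is not derivable from the premises (the permission P(k) asserts only not O(not k), not O(k)), so it does not yield O(not p).
No other premise forces O(not p). An ideal world satisfying every premise can still have not p false, so O(not p) is not derivable.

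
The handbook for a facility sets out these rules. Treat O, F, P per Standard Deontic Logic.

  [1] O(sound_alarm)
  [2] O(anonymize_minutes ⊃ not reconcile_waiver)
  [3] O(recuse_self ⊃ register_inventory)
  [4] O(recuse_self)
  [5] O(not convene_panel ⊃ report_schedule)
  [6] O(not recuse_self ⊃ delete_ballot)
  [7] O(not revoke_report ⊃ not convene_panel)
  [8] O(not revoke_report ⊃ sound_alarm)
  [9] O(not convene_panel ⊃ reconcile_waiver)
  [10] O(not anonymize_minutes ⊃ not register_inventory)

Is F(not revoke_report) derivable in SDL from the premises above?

Yes

From premise 4 we have O(recuse_self).
With premise 3, O(recuse_self ⊃ register_inventory), the K-axiom yields O(register_inventory).
Premise 10, O(not anonymize_minutes ⊃ not register_inventory), contraposes to O(register_inventory ⊃ anonymize_minutes); with O(register_inventory) we get O(anonymize_minutes).
Applying K to premise 2 (O(anonymize_minutes ⊃ not reconcile_waiver)) and O(anonymize_minutes) yields O(not reconcile_waiver).
The contrapositive of premise 9 (O(not convene_panel ⊃ reconcile_waiver)) is O(not reconcile_waiver ⊃ convene_panel), and O(not reconcile_waiver) is already established, so O(convene_panel).
Premise 7 is O(not revoke_report ⊃ not convene_panel); contrapositively O(convene_panel ⊃ revoke_report). Since O(convene_panel) holds, K gives O(revoke_report).
Premises 1, 5, 6, 8 do not contribute to this derivation.
So O(revoke_report) holds, i.e. F(not revoke_report). The claim follows.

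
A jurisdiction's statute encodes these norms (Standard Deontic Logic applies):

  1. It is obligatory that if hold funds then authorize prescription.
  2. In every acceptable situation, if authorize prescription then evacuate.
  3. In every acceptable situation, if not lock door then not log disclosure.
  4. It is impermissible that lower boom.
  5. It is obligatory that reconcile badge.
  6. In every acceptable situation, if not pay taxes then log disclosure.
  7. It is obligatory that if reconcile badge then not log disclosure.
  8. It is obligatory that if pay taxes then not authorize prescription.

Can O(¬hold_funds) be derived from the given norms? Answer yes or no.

Yes

Premise 5 gives O(reconcile_badge).
With premise 7, O(reconcile_badge → ¬log_disclosure), the K-axiom yields O(¬log_disclosure).
Premise 6, O(¬pay_taxes → log_disclosure), contraposes to O(¬log_disclosure → pay_taxes); with O(¬log_disclosure) we get O(pay_taxes).
From O(pay_taxes) and premise 8, O(pay_taxes → ¬authorize_prescription), we obtain O(¬authorize_prescription).
The contrapositive of premise 1 (O(hold_funds → authorize_prescription)) is O(¬authorize_prescription → ¬hold_funds), and O(¬authorize_prescription) is already established, so O(¬hold_funds).
Premises 2, 3, 4 do not contribute to this derivation.
So O(¬hold_funds) follows.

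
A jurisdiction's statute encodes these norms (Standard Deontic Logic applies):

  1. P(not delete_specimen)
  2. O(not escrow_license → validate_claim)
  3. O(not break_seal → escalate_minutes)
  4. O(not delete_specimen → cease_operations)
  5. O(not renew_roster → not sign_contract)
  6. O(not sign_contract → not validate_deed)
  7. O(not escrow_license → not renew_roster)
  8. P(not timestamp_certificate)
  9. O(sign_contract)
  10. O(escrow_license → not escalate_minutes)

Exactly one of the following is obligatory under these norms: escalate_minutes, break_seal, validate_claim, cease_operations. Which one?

break_seal

From premise 9 we have O(sign_contract).
The contrapositive of premise 5 (O(not renew_roster → not sign_contract)) is O(sign_contract → renew_roster), and O(sign_contract) is already established, so O(renew_roster).
Premise 7, O(not escrow_license → not renew_roster), contraposes to O(renew_roster → escrow_license); with O(renew_roster) we get O(escrow_license).
Premise 10 is O(escrow_license → not escalate_minutes); since O(escrow_license), deontic closure gives O(not escalate_minutes).
Premise 3, O(not break_seal → escalate_minutes), contraposes to O(not escalate_minutes → break_seal); with O(not escalate_minutes) we get O(break_seal).
So O(break_seal) holds — break_seal is obligatory. None of the other listed options is made obligatory by any chain of premises.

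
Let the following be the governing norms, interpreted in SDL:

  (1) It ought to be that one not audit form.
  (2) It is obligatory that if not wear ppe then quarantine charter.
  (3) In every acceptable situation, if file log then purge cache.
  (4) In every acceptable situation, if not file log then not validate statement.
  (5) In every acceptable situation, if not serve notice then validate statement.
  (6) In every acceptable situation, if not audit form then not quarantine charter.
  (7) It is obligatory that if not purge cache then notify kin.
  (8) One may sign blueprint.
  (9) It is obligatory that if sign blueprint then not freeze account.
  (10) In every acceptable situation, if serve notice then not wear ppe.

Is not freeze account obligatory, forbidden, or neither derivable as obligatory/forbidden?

Neither

Premise 9 is O(sign_blueprint → ¬freeze_account), but O(sign_blueprint) is not derivable from the premises (the permission P(sign_blueprint) asserts only ¬O(¬sign_blueprint), not O(sign_blueprint)), so it does not yield O(¬freeze_account).
No premise or chain of K-axiom applications forces O(¬freeze_account), and none forces O(freeze_account). So ¬freeze_account is neither obligatory nor forbidden under these norms.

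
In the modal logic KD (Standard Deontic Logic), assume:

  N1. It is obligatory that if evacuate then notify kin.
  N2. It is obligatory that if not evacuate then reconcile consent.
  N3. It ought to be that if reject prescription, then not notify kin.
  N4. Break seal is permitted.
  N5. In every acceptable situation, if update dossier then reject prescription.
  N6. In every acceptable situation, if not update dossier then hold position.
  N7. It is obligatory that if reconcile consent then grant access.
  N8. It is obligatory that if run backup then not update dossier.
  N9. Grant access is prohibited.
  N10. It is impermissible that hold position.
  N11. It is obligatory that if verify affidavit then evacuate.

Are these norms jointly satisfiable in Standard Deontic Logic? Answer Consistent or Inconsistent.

Premise 9 is F(grant_access), i.e. O(¬grant_access).
Premise 7 is O(reconcile_consent → grant_access); contrapositively O(¬grant_access → ¬reconcile_consent). Since O(¬grant_access) holds, K gives O(¬reconcile_consent).
Premise 2 is O(¬evacuate → reconcile_consent); contrapositively O(¬reconcile_consent → evacuate). Since O(¬reconcile_consent) holds, K gives O(evacuate).
Premise 1 is O(evacuate → notify_kin); since O(evacuate), deontic closure gives O(notify_kin).
Premise 3, O(reject_prescription → ¬notify_kin), contraposes to O(notify_kin → ¬reject_prescription); with O(notify_kin) we get O(¬reject_prescription).
The contrapositive of premise 5 (O(update_dossier → reject_prescription)) is O(¬reject_prescription → ¬update_dossier), and O(¬reject_prescription) is already established, so O(¬update_dossier).
Premise 6 is O(¬update_dossier → hold_position); since O(¬update_dossier), deontic closure gives O(hold_position).
But premise 10, F(hold_position), means O(¬hold_position).
We now have both O(hold_position) and O(¬hold_position) — hold_position is simultaneously obligatory and forbidden, violating the D-axiom.

Inconsistent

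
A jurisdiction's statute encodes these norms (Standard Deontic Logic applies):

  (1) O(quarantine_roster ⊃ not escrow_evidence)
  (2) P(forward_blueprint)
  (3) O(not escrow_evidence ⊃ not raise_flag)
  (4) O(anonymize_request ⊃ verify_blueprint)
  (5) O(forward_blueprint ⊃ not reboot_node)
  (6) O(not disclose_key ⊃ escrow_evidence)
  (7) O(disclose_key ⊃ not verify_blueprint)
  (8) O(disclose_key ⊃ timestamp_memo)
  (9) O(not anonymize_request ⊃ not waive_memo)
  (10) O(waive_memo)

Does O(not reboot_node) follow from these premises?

Premise 5 is O(forward_blueprint ⊃ not reboot_node), but O(forward_blueprint) is not derivable from the premises (the permission P(forward_blueprint) asserts only not O(not forward_blueprint), not O(forward_blueprint)), so it does not yield O(not reboot_node).
No other premise forces O(not reboot_node). An ideal world satisfying every premise can still have not reboot_node false, so O(not reboot_node) is not derivable.

No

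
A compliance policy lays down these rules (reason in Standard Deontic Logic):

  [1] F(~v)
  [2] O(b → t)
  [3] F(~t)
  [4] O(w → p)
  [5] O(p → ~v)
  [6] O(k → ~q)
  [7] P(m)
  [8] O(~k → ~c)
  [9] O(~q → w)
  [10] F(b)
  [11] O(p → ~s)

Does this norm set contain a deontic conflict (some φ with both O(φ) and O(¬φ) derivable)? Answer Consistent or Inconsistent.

Premise 2 is O(b → t); even if O(t) held, inferring O(b) would be affirming the consequent — invalid.
So O(b) is not derivable, and the apparent clash with O(~b) does not arise.
A world satisfying every obligation exists (e.g. b=false, c=false, k=false, m=false, p=false, q=true, s=false, t=true, v=true, w=false); no atom is both obligatory and forbidden, so the set is consistent.

Consistent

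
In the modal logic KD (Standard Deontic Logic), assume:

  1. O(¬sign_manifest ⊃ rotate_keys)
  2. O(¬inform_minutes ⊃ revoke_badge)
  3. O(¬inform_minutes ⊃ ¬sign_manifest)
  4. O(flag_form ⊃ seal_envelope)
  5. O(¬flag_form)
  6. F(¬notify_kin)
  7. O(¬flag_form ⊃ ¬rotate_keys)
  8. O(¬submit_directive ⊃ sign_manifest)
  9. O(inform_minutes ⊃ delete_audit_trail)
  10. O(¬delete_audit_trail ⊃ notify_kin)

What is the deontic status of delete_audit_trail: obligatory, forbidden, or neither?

Obligatory

From premise 5 we have O(¬flag_form).
With premise 7, O(¬flag_form ⊃ ¬rotate_keys), the K-axiom yields O(¬rotate_keys).
Premise 1, O(¬sign_manifest ⊃ rotate_keys), contraposes to O(¬rotate_keys ⊃ sign_manifest); with O(¬rotate_keys) we get O(sign_manifest).
The contrapositive of premise 3 (O(¬inform_minutes ⊃ ¬sign_manifest)) is O(sign_manifest ⊃ inform_minutes), and O(sign_manifest) is already established, so O(inform_minutes).
Applying K to premise 9 (O(inform_minutes ⊃ delete_audit_trail)) and O(inform_minutes) yields O(delete_audit_trail).
Premises 2, 4, 6, 8, 10 do not contribute to this derivation.
Hence delete_audit_trail is obligatory.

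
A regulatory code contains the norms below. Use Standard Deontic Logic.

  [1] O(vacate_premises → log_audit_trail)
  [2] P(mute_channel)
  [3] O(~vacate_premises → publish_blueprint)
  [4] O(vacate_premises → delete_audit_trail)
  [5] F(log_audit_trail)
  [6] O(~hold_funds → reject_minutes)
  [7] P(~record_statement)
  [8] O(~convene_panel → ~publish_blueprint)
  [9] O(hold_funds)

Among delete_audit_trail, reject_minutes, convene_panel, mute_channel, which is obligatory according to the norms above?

Premise 5, F(log_audit_trail), is equivalent to O(~log_audit_trail).
Premise 1 is O(vacate_premises → log_audit_trail); contrapositively O(~log_audit_trail → ~vacate_premises). Since O(~log_audit_trail) holds, K gives O(~vacate_premises).
Premise 3 is O(~vacate_premises → publish_blueprint); since O(~vacate_premises), deontic closure gives O(publish_blueprint).
Premise 8 is O(~convene_panel → ~publish_blueprint); contrapositively O(publish_blueprint → convene_panel). Since O(publish_blueprint) holds, K gives O(convene_panel).
So O(convene_panel) holds — convene_panel is obligatory. None of the other listed options is made obligatory by any chain of premises.

convene_panel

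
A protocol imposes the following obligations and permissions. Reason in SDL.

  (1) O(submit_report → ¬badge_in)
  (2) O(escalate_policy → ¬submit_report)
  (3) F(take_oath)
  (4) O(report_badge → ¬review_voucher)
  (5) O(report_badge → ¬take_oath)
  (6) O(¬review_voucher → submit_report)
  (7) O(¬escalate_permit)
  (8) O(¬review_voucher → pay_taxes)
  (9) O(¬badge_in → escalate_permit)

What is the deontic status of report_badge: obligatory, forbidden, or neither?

Forbidden

Premise 7 states O(¬escalate_permit) outright.
The contrapositive of premise 9 (O(¬badge_in → escalate_permit)) is O(¬escalate_permit → badge_in), and O(¬escalate_permit) is already established, so O(badge_in).
The contrapositive of premise 1 (O(submit_report → ¬badge_in)) is O(badge_in → ¬submit_report), and O(badge_in) is already established, so O(¬submit_report).
Premise 6 is O(¬review_voucher → submit_report); contrapositively O(¬submit_report → review_voucher). Since O(¬submit_report) holds, K gives O(review_voucher).
Premise 4, O(report_badge → ¬review_voucher), contraposes to O(review_voucher → ¬report_badge); with O(review_voucher) we get O(¬report_badge).
Premises 2, 3, 5, 8 do not contribute to this derivation.
Thus O(¬report_badge), which is F(report_badge): report_badge is forbidden.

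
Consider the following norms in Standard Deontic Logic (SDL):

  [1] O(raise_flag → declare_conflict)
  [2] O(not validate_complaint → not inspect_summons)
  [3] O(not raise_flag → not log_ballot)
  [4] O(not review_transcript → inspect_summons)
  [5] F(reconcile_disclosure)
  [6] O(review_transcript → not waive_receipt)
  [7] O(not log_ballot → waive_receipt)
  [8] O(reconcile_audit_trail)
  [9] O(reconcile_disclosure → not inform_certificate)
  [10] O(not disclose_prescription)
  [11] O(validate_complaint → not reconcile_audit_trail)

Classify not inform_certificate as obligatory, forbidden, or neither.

Neither

Premise 9 is O(reconcile_disclosure → not inform_certificate), but O(reconcile_disclosure) is not derivable from the premises, so it does not yield O(not inform_certificate).
No premise or chain of K-axiom applications forces O(not inform_certificate), and none forces O(inform_certificate). So not inform_certificate is neither obligatory nor forbidden under these norms.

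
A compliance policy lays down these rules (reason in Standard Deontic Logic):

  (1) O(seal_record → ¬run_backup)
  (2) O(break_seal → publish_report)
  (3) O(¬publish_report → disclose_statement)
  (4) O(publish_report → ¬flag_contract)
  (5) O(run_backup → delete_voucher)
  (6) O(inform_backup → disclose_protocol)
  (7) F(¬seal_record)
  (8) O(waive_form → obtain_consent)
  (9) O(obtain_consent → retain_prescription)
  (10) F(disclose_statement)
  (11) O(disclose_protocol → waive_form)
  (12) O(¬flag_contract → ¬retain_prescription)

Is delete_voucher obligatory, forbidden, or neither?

Premise 5 is O(run_backup → delete_voucher), but O(run_backup) is not derivable from the premises, so it does not yield O(delete_voucher).
No premise or chain of K-axiom applications forces O(delete_voucher), and none forces O(¬delete_voucher). So delete_voucher is neither obligatory nor forbidden under these norms.

Neither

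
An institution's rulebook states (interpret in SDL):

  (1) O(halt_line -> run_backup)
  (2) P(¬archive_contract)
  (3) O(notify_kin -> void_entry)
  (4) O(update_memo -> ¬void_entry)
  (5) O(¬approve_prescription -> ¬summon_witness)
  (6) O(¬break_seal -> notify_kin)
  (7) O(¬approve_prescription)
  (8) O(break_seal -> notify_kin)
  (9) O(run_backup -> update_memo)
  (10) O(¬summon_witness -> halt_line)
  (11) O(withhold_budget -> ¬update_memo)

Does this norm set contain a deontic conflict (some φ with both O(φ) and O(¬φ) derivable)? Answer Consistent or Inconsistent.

Premises 8 and 6 cover both cases: O(break_seal -> notify_kin) and O(¬break_seal -> notify_kin). Since break_seal ∨ ¬break_seal is a tautology, O(notify_kin) follows.
With premise 3, O(notify_kin -> void_entry), the K-axiom yields O(void_entry).
Premise 4 is O(update_memo -> ¬void_entry); contrapositively O(void_entry -> ¬update_memo). Since O(void_entry) holds, K gives O(¬update_memo).
Premise 9, O(run_backup -> update_memo), contraposes to O(¬update_memo -> ¬run_backup); with O(¬update_memo) we get O(¬run_backup).
Premise 1, O(halt_line -> run_backup), contraposes to O(¬run_backup -> ¬halt_line); with O(¬run_backup) we get O(¬halt_line).
Premise 10, O(¬summon_witness -> halt_line), contraposes to O(¬halt_line -> summon_witness); with O(¬halt_line) we get O(summon_witness).
Premise 5, O(¬approve_prescription -> ¬summon_witness), contraposes to O(summon_witness -> approve_prescription); with O(summon_witness) we get O(approve_prescription).
But premise 7 directly asserts O(¬approve_prescription).
We now have both O(approve_prescription) and O(¬approve_prescription) — approve_prescription is simultaneously obligatory and forbidden, violating the D-axiom.

Inconsistent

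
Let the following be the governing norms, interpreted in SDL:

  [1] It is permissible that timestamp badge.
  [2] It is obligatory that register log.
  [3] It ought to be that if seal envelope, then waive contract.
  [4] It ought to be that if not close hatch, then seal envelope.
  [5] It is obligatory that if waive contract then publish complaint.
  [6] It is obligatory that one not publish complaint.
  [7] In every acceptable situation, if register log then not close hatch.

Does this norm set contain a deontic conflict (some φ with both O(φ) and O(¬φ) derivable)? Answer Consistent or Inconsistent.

Inconsistent

Premise 2 states O(register_log) outright.
Premise 7 is O(register_log → ¬close_hatch); since O(register_log), deontic closure gives O(¬close_hatch).
Premise 4 is O(¬close_hatch → seal_envelope); since O(¬close_hatch), deontic closure gives O(seal_envelope).
With premise 3, O(seal_envelope → waive_contract), the K-axiom yields O(waive_contract).
Applying K to premise 5 (O(waive_contract → publish_complaint)) and O(waive_contract) yields O(publish_complaint).
But premise 6 directly asserts O(¬publish_complaint).
We now have both O(publish_complaint) and O(¬publish_complaint) — publish_complaint is simultaneously obligatory and forbidden, violating the D-axiom.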